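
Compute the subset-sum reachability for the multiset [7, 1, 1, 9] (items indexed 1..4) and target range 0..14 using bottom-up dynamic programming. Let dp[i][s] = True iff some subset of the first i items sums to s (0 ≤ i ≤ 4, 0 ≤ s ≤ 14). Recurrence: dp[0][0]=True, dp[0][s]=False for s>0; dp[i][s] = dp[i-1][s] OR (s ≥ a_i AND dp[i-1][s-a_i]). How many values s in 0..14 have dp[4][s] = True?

8

i\s   0   1   2   3   4   5   6   7   8   9  10  11  12  13  14
  0   T   F   F   F   F   F   F   F   F   F   F   F   F   F   F
  1   T   F   F   F   F   F   F   T   F   F   F   F   F   F   F
  2   T   T   F   F   F   F   F   T   T   F   F   F   F   F   F
  3   T   T   T   F   F   F   F   T   T   T   F   F   F   F   F
  4   T   T   T   F   F   F   F   T   T   T   T   T   F   F   F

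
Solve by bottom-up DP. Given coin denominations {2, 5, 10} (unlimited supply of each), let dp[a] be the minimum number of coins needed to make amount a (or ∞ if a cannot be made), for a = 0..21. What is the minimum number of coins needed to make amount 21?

 a  0  1  2  3  4  5  6  7  8  9 10 11 12 13 14 15 16 17 18 19 20 21
dp  0  -  1  -  2  1  3  2  4  3  1  4  2  5  3  2  4  3  5  4  2  5
(- denotes ∞ / unreachable)

5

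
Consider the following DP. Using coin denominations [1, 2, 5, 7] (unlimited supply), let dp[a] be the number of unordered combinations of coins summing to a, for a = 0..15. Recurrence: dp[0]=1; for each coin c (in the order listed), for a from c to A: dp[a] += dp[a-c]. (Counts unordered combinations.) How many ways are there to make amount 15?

after  coin     0     1     2     3     4     5     6     7     8     9    10    11    12    13    14    15
          1     1     1     1     1     1     1     1     1     1     1     1     1     1     1     1     1
          2     1     1     2     2     3     3     4     4     5     5     6     6     7     7     8     8
          5     1     1     2     2     3     4     5     6     7     8    10    11    13    14    16    18
          7     1     1     2     2     3     4     5     7     8    10    12    14    17    19    23    26

26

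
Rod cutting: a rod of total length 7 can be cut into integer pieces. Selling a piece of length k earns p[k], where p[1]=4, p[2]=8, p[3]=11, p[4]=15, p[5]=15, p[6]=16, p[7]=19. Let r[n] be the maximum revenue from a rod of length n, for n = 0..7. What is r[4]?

16

   n    0    1    2    3    4    5    6    7
r[n]    0    4    8   12   16   20   24   28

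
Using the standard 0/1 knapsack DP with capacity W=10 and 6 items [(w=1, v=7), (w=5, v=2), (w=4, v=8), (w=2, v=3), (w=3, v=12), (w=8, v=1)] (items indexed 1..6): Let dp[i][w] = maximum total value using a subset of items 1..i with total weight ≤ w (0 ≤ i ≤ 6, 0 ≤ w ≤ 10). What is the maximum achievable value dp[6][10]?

30

i\w   0   1   2   3   4   5   6   7   8   9  10
  0   0   0   0   0   0   0   0   0   0   0   0
  1   0   7   7   7   7   7   7   7   7   7   7
  2   0   7   7   7   7   7   9   9   9   9   9
  3   0   7   7   7   8  15  15  15  15  15  17
  4   0   7   7  10  10  15  15  18  18  18  18
  5   0   7   7  12  19  19  22  22  27  27  30
  6   0   7   7  12  19  19  22  22  27  27  30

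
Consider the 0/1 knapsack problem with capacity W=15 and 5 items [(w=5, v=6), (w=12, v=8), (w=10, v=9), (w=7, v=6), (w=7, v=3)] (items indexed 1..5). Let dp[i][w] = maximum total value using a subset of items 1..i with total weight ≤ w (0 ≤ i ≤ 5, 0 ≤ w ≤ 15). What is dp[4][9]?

i\w   0   1   2   3   4   5   6   7   8   9  10  11  12  13  14  15
  0   0   0   0   0   0   0   0   0   0   0   0   0   0   0   0   0
  1   0   0   0   0   0   6   6   6   6   6   6   6   6   6   6   6
  2   0   0   0   0   0   6   6   6   6   6   6   6   8   8   8   8
  3   0   0   0   0   0   6   6   6   6   6   9   9   9   9   9  15
  4   0   0   0   0   0   6   6   6   6   6   9   9  12  12  12  15
  5   0   0   0   0   0   6   6   6   6   6   9   9  12  12  12  15

6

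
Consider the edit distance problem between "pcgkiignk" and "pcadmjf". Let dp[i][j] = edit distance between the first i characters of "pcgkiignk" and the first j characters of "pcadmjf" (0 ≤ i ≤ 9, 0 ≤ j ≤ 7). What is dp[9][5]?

   ''  p  c  a  d  m  j  f
''  0  1  2  3  4  5  6  7
 p  1  0  1  2  3  4  5  6
 c  2  1  0  1  2  3  4  5
 g  3  2  1  1  2  3  4  5
 k  4  3  2  2  2  3  4  5
 i  5  4  3  3  3  3  4  5
 i  6  5  4  4  4  4  4  5
 g  7  6  5  5  5  5  5  5
 n  8  7  6  6  6  6  6  6
 k  9  8  7  7  7  7  7  7

7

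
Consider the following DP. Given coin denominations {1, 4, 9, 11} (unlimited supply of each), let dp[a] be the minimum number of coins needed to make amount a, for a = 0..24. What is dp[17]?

 a  0  1  2  3  4  5  6  7  8  9 10 11 12 13 14 15 16 17 18 19 20 21 22 23 24
dp  0  1  2  3  1  2  3  4  2  1  2  1  2  2  3  2  3  3  2  3  2  3  2  3  3

3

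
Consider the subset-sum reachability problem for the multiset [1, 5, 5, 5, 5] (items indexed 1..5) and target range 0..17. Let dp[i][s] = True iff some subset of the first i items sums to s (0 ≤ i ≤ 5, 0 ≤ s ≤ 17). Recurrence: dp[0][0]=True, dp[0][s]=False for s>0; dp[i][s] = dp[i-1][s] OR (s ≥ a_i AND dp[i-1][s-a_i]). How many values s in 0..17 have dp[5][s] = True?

8

i\s   0   1   2   3   4   5   6   7   8   9  10  11  12  13  14  15  16  17
  0   T   F   F   F   F   F   F   F   F   F   F   F   F   F   F   F   F   F
  1   T   T   F   F   F   F   F   F   F   F   F   F   F   F   F   F   F   F
  2   T   T   F   F   F   T   T   F   F   F   F   F   F   F   F   F   F   F
  3   T   T   F   F   F   T   T   F   F   F   T   T   F   F   F   F   F   F
  4   T   T   F   F   F   T   T   F   F   F   T   T   F   F   F   T   T   F
  5   T   T   F   F   F   T   T   F   F   F   T   T   F   F   F   T   T   F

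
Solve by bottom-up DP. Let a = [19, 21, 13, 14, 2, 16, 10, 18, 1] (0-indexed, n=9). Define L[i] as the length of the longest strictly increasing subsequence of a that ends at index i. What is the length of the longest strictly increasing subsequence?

   i    0    1    2    3    4    5    6    7    8
a[i]   19   21   13   14    2   16   10   18    1
L[i]    1    2    1    2    1    3    2    4    1

4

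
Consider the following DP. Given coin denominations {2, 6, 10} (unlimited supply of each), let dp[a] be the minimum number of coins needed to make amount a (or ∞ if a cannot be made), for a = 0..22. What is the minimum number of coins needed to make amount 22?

3

 a  0  1  2  3  4  5  6  7  8  9 10 11 12 13 14 15 16 17 18 19 20 21 22
dp  0  -  1  -  2  -  1  -  2  -  1  -  2  -  3  -  2  -  3  -  2  -  3
(- denotes ∞ / unreachable)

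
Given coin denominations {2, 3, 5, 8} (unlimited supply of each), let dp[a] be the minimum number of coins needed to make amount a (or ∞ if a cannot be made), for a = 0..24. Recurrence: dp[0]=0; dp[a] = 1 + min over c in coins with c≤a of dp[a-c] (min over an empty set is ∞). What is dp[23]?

 a  0  1  2  3  4  5  6  7  8  9 10 11 12 13 14 15 16 17 18 19 20 21 22 23 24
dp  0  -  1  1  2  1  2  2  1  3  2  2  3  2  3  3  2  4  3  3  4  3  4  4  3
(- denotes ∞ / unreachable)

4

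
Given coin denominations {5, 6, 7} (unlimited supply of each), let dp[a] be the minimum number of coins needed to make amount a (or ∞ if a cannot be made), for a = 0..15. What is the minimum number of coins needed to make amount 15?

3

 a  0  1  2  3  4  5  6  7  8  9 10 11 12 13 14 15
dp  0  -  -  -  -  1  1  1  -  -  2  2  2  2  2  3
(- denotes ∞ / unreachable)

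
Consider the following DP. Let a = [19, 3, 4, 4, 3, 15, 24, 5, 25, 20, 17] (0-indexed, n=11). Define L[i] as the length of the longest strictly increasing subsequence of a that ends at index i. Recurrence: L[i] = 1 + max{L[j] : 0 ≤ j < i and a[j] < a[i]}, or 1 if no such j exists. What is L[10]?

4

   i    0    1    2    3    4    5    6    7    8    9   10
a[i]   19    3    4    4    3   15   24    5   25   20   17
L[i]    1    1    2    2    1    3    4    3    5    4    4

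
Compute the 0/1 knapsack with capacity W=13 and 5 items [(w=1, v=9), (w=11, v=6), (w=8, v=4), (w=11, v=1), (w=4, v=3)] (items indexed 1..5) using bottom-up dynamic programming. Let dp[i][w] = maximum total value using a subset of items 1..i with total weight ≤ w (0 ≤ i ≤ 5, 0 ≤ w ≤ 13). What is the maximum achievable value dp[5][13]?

i\w   0   1   2   3   4   5   6   7   8   9  10  11  12  13
  0   0   0   0   0   0   0   0   0   0   0   0   0   0   0
  1   0   9   9   9   9   9   9   9   9   9   9   9   9   9
  2   0   9   9   9   9   9   9   9   9   9   9   9  15  15
  3   0   9   9   9   9   9   9   9   9  13  13  13  15  15
  4   0   9   9   9   9   9   9   9   9  13  13  13  15  15
  5   0   9   9   9   9  12  12  12  12  13  13  13  15  16

16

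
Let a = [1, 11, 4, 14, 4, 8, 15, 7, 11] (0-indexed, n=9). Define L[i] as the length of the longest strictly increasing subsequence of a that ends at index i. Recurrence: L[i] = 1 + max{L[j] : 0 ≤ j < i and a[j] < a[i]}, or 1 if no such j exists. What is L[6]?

4

   i    0    1    2    3    4    5    6    7    8
a[i]    1   11    4   14    4    8   15    7   11
L[i]    1    2    2    3    2    3    4    3    4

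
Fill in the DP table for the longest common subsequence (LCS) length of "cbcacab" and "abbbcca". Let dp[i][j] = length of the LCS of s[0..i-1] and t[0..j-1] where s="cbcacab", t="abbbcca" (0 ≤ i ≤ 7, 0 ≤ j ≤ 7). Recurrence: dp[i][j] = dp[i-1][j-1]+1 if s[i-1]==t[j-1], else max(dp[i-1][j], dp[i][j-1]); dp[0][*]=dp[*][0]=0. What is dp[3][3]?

1

   ''  a  b  b  b  c  c  a
''  0  0  0  0  0  0  0  0
 c  0  0  0  0  0  1  1  1
 b  0  0  1  1  1  1  1  1
 c  0  0  1  1  1  2  2  2
 a  0  1  1  1  1  2  2  3
 c  0  1  1  1  1  2  3  3
 a  0  1  1  1  1  2  3  4
 b  0  1  2  2  2  2  3  4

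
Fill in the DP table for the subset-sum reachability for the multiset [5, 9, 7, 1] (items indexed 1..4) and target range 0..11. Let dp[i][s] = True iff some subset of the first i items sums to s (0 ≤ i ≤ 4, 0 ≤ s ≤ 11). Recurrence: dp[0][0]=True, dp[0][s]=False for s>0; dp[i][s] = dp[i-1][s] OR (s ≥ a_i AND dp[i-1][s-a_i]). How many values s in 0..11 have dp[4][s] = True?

8

i\s   0   1   2   3   4   5   6   7   8   9  10  11
  0   T   F   F   F   F   F   F   F   F   F   F   F
  1   T   F   F   F   F   T   F   F   F   F   F   F
  2   T   F   F   F   F   T   F   F   F   T   F   F
  3   T   F   F   F   F   T   F   T   F   T   F   F
  4   T   T   F   F   F   T   T   T   T   T   T   F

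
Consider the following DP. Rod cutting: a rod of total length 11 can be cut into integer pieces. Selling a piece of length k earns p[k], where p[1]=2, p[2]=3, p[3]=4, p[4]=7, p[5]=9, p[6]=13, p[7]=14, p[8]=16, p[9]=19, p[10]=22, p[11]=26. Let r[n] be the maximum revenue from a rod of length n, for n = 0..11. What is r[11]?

26

   n    0    1    2    3    4    5    6    7    8    9   10   11
r[n]    0    2    4    6    8   10   13   15   17   19   22   26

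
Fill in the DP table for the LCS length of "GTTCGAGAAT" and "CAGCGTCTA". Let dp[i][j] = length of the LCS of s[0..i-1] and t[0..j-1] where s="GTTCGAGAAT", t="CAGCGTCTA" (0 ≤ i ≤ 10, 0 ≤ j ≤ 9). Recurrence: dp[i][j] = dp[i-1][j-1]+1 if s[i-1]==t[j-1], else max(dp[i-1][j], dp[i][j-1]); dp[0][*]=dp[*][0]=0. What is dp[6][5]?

3

   ''  C  A  G  C  G  T  C  T  A
''  0  0  0  0  0  0  0  0  0  0
 G  0  0  0  1  1  1  1  1  1  1
 T  0  0  0  1  1  1  2  2  2  2
 T  0  0  0  1  1  1  2  2  3  3
 C  0  1  1  1  2  2  2  3  3  3
 G  0  1  1  2  2  3  3  3  3  3
 A  0  1  2  2  2  3  3  3  3  4
 G  0  1  2  3  3  3  3  3  3  4
 A  0  1  2  3  3  3  3  3  3  4
 A  0  1  2  3  3  3  3  3  3  4
 T  0  1  2  3  3  3  4  4  4  4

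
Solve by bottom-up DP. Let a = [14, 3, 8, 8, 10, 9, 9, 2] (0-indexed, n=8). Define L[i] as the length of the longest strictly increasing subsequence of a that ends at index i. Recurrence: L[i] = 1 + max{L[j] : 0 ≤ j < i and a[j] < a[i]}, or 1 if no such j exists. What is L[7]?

   i    0    1    2    3    4    5    6    7
a[i]   14    3    8    8   10    9    9    2
L[i]    1    1    2    2    3    3    3    1

1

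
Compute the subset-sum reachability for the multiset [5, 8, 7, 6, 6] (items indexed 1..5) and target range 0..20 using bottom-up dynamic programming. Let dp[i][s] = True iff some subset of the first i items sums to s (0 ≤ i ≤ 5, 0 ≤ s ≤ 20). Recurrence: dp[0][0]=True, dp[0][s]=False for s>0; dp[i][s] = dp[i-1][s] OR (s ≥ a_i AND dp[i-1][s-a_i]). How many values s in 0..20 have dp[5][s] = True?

i\s   0   1   2   3   4   5   6   7   8   9  10  11  12  13  14  15  16  17  18  19  20
  0   T   F   F   F   F   F   F   F   F   F   F   F   F   F   F   F   F   F   F   F   F
  1   T   F   F   F   F   T   F   F   F   F   F   F   F   F   F   F   F   F   F   F   F
  2   T   F   F   F   F   T   F   F   T   F   F   F   F   T   F   F   F   F   F   F   F
  3   T   F   F   F   F   T   F   T   T   F   F   F   T   T   F   T   F   F   F   F   T
  4   T   F   F   F   F   T   T   T   T   F   F   T   T   T   T   T   F   F   T   T   T
  5   T   F   F   F   F   T   T   T   T   F   F   T   T   T   T   T   F   T   T   T   T

14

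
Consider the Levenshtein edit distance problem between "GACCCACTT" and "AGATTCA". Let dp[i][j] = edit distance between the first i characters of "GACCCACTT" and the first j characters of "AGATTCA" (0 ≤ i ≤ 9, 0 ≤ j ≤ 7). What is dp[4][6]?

3

   ''  A  G  A  T  T  C  A
''  0  1  2  3  4  5  6  7
 G  1  1  1  2  3  4  5  6
 A  2  1  2  1  2  3  4  5
 C  3  2  2  2  2  3  3  4
 C  4  3  3  3  3  3  3  4
 C  5  4  4  4  4  4  3  4
 A  6  5  5  4  5  5  4  3
 C  7  6  6  5  5  6  5  4
 T  8  7  7  6  5  5  6  5
 T  9  8  8  7  6  5  6  6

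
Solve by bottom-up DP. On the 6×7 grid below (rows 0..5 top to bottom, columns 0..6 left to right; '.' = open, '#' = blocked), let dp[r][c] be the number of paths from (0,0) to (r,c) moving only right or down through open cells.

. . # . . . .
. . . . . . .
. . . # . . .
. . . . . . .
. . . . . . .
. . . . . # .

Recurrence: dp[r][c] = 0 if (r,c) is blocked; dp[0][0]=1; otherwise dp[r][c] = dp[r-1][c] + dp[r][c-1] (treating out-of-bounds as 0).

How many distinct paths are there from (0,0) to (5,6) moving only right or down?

70

r\c   0   1   2   3   4   5   6
  0   1   1   0   0   0   0   0
  1   1   2   2   2   2   2   2
  2   1   3   5   0   2   4   6
  3   1   4   9   9  11  15  21
  4   1   5  14  23  34  49  70
  5   1   6  20  43  77   0  70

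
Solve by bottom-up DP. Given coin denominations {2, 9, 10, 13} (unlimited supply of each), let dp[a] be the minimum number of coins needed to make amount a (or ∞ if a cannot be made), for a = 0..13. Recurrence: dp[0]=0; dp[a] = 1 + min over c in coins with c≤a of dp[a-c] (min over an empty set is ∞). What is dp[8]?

4

 a  0  1  2  3  4  5  6  7  8  9 10 11 12 13
dp  0  -  1  -  2  -  3  -  4  1  1  2  2  1
(- denotes ∞ / unreachable)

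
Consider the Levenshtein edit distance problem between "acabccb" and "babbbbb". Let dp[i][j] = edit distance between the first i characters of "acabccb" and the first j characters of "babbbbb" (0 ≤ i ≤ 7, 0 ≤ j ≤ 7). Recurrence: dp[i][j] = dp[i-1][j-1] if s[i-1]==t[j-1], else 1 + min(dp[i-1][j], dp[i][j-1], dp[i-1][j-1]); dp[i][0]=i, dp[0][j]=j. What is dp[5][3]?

3

   ''  b  a  b  b  b  b  b
''  0  1  2  3  4  5  6  7
 a  1  1  1  2  3  4  5  6
 c  2  2  2  2  3  4  5  6
 a  3  3  2  3  3  4  5  6
 b  4  3  3  2  3  3  4  5
 c  5  4  4  3  3  4  4  5
 c  6  5  5  4  4  4  5  5
 b  7  6  6  5  4  4  4  5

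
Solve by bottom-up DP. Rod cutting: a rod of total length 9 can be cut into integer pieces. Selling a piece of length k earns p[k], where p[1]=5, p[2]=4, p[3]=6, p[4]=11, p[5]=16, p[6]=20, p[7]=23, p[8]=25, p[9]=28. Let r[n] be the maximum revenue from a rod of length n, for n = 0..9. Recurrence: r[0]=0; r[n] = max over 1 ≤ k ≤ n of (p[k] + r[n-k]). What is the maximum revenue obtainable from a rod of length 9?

45

   n    0    1    2    3    4    5    6    7    8    9
r[n]    0    5   10   15   20   25   30   35   40   45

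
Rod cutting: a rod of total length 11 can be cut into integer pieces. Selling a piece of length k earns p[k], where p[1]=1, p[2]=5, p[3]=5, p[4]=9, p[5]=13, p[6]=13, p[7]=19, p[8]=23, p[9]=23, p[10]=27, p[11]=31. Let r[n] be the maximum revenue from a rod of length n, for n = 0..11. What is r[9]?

   n    0    1    2    3    4    5    6    7    8    9   10   11
r[n]    0    1    5    6   10   13   15   19   23   24   28   31

24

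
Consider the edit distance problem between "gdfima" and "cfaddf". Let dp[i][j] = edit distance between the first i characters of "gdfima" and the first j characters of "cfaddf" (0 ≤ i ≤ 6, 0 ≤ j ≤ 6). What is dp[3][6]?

   ''  c  f  a  d  d  f
''  0  1  2  3  4  5  6
 g  1  1  2  3  4  5  6
 d  2  2  2  3  3  4  5
 f  3  3  2  3  4  4  4
 i  4  4  3  3  4  5  5
 m  5  5  4  4  4  5  6
 a  6  6  5  4  5  5  6

4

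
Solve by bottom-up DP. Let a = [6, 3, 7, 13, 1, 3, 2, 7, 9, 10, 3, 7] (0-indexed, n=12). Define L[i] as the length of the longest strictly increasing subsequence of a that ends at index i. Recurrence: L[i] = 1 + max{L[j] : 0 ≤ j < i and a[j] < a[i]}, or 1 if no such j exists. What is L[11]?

   i    0    1    2    3    4    5    6    7    8    9   10   11
a[i]    6    3    7   13    1    3    2    7    9   10    3    7
L[i]    1    1    2    3    1    2    2    3    4    5    3    4

4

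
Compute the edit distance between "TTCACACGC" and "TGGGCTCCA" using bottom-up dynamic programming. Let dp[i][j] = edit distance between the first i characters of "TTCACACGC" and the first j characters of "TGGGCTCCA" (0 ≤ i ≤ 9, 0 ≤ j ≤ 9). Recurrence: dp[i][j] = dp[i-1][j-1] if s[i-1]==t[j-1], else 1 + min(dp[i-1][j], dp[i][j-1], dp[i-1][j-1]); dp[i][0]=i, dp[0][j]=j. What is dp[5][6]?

   ''  T  G  G  G  C  T  C  C  A
''  0  1  2  3  4  5  6  7  8  9
 T  1  0  1  2  3  4  5  6  7  8
 T  2  1  1  2  3  4  4  5  6  7
 C  3  2  2  2  3  3  4  4  5  6
 A  4  3  3  3  3  4  4  5  5  5
 C  5  4  4  4  4  3  4  4  5  6
 A  6  5  5  5  5  4  4  5  5  5
 C  7  6  6  6  6  5  5  4  5  6
 G  8  7  6  6  6  6  6  5  5  6
 C  9  8  7  7  7  6  7  6  5  6

4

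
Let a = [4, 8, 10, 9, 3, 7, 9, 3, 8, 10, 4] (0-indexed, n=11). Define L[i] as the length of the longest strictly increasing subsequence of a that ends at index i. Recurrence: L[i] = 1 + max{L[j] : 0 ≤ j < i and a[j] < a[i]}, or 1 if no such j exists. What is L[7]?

   i    0    1    2    3    4    5    6    7    8    9   10
a[i]    4    8   10    9    3    7    9    3    8   10    4
L[i]    1    2    3    3    1    2    3    1    3    4    2

1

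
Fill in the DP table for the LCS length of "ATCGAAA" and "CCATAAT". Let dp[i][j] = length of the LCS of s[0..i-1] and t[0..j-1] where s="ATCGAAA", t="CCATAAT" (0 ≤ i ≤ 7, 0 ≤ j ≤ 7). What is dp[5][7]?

3

   ''  C  C  A  T  A  A  T
''  0  0  0  0  0  0  0  0
 A  0  0  0  1  1  1  1  1
 T  0  0  0  1  2  2  2  2
 C  0  1  1  1  2  2  2  2
 G  0  1  1  1  2  2  2  2
 A  0  1  1  2  2  3  3  3
 A  0  1  1  2  2  3  4  4
 A  0  1  1  2  2  3  4  4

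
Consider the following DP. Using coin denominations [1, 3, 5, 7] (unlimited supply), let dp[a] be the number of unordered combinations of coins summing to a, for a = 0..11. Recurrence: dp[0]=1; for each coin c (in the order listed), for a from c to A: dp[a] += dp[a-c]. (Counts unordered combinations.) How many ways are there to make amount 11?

10

after  coin     0     1     2     3     4     5     6     7     8     9    10    11
          1     1     1     1     1     1     1     1     1     1     1     1     1
          3     1     1     1     2     2     2     3     3     3     4     4     4
          5     1     1     1     2     2     3     4     4     5     6     7     8
          7     1     1     1     2     2     3     4     5     6     7     9    10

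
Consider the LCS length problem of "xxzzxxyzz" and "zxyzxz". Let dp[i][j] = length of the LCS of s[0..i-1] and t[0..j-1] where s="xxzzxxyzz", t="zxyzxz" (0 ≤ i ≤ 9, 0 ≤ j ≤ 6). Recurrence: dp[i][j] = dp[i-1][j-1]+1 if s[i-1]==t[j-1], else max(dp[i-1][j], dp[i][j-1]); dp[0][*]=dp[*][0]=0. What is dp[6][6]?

3

   ''  z  x  y  z  x  z
''  0  0  0  0  0  0  0
 x  0  0  1  1  1  1  1
 x  0  0  1  1  1  2  2
 z  0  1  1  1  2  2  3
 z  0  1  1  1  2  2  3
 x  0  1  2  2  2  3  3
 x  0  1  2  2  2  3  3
 y  0  1  2  3  3  3  3
 z  0  1  2  3  4  4  4
 z  0  1  2  3  4  4  5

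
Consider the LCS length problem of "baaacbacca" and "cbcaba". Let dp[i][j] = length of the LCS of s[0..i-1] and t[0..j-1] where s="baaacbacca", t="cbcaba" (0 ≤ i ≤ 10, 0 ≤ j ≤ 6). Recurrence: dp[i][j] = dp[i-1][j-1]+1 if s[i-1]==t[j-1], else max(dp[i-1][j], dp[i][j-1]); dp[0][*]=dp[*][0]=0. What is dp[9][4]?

3

   ''  c  b  c  a  b  a
''  0  0  0  0  0  0  0
 b  0  0  1  1  1  1  1
 a  0  0  1  1  2  2  2
 a  0  0  1  1  2  2  3
 a  0  0  1  1  2  2  3
 c  0  1  1  2  2  2  3
 b  0  1  2  2  2  3  3
 a  0  1  2  2  3  3  4
 c  0  1  2  3  3  3  4
 c  0  1  2  3  3  3  4
 a  0  1  2  3  4  4  4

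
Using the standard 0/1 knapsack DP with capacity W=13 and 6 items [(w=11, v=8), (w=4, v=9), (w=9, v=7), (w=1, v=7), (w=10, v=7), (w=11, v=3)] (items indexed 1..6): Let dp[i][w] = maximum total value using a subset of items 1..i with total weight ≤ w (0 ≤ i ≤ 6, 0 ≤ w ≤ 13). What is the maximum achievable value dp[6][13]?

16

i\w   0   1   2   3   4   5   6   7   8   9  10  11  12  13
  0   0   0   0   0   0   0   0   0   0   0   0   0   0   0
  1   0   0   0   0   0   0   0   0   0   0   0   8   8   8
  2   0   0   0   0   9   9   9   9   9   9   9   9   9   9
  3   0   0   0   0   9   9   9   9   9   9   9   9   9  16
  4   0   7   7   7   9  16  16  16  16  16  16  16  16  16
  5   0   7   7   7   9  16  16  16  16  16  16  16  16  16
  6   0   7   7   7   9  16  16  16  16  16  16  16  16  16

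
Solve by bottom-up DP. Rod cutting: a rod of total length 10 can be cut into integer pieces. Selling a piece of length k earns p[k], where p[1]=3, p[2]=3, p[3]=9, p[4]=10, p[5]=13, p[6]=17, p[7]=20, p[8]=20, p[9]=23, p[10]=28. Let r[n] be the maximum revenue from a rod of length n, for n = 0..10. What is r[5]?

15

   n    0    1    2    3    4    5    6    7    8    9   10
r[n]    0    3    6    9   12   15   18   21   24   27   30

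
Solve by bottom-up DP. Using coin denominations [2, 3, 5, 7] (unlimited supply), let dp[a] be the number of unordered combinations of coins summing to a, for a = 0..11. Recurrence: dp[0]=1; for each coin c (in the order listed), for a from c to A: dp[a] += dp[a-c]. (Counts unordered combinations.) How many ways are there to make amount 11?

5

after  coin     0     1     2     3     4     5     6     7     8     9    10    11
          2     1     0     1     0     1     0     1     0     1     0     1     0
          3     1     0     1     1     1     1     2     1     2     2     2     2
          5     1     0     1     1     1     2     2     2     3     3     4     4
          7     1     0     1     1     1     2     2     3     3     4     5     5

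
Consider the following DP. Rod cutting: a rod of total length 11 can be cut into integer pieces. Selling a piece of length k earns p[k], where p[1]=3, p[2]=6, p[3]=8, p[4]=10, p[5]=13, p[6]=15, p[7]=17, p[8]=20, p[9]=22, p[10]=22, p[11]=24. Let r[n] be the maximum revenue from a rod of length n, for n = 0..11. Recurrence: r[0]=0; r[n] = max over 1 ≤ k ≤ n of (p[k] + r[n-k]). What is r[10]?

   n    0    1    2    3    4    5    6    7    8    9   10   11
r[n]    0    3    6    9   12   15   18   21   24   27   30   33

30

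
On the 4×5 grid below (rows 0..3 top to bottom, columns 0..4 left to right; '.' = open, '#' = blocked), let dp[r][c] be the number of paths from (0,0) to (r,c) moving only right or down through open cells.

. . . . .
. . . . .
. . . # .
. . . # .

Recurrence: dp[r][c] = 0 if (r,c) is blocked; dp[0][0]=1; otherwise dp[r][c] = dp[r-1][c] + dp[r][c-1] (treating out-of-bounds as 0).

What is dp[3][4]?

5

r\c   0   1   2   3   4
  0   1   1   1   1   1
  1   1   2   3   4   5
  2   1   3   6   0   5
  3   1   4  10   0   5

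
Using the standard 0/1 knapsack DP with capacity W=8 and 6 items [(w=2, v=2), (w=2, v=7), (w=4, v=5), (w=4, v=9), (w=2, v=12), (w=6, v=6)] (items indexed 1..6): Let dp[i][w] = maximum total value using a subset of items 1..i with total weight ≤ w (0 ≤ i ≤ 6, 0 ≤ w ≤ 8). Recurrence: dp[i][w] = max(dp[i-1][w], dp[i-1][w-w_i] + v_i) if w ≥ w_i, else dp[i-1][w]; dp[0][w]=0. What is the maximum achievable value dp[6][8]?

28

i\w   0   1   2   3   4   5   6   7   8
  0   0   0   0   0   0   0   0   0   0
  1   0   0   2   2   2   2   2   2   2
  2   0   0   7   7   9   9   9   9   9
  3   0   0   7   7   9   9  12  12  14
  4   0   0   7   7   9   9  16  16  18
  5   0   0  12  12  19  19  21  21  28
  6   0   0  12  12  19  19  21  21  28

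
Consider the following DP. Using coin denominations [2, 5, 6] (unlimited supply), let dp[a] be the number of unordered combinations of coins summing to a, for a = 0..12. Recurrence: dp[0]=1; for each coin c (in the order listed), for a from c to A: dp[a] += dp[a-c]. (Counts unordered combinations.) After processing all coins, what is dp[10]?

after  coin     0     1     2     3     4     5     6     7     8     9    10    11    12
          2     1     0     1     0     1     0     1     0     1     0     1     0     1
          5     1     0     1     0     1     1     1     1     1     1     2     1     2
          6     1     0     1     0     1     1     2     1     2     1     3     2     4

3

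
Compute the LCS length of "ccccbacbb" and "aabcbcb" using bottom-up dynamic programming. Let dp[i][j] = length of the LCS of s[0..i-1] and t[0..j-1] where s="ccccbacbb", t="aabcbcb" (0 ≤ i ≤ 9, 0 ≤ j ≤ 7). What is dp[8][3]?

   ''  a  a  b  c  b  c  b
''  0  0  0  0  0  0  0  0
 c  0  0  0  0  1  1  1  1
 c  0  0  0  0  1  1  2  2
 c  0  0  0  0  1  1  2  2
 c  0  0  0  0  1  1  2  2
 b  0  0  0  1  1  2  2  3
 a  0  1  1  1  1  2  2  3
 c  0  1  1  1  2  2  3  3
 b  0  1  1  2  2  3  3  4
 b  0  1  1  2  2  3  3  4

2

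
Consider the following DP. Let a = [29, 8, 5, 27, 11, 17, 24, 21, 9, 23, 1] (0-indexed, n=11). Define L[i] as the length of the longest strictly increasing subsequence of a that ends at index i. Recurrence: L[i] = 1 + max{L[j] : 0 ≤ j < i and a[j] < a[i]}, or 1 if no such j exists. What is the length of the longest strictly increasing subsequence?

   i    0    1    2    3    4    5    6    7    8    9   10
a[i]   29    8    5   27   11   17   24   21    9   23    1
L[i]    1    1    1    2    2    3    4    4    2    5    1

5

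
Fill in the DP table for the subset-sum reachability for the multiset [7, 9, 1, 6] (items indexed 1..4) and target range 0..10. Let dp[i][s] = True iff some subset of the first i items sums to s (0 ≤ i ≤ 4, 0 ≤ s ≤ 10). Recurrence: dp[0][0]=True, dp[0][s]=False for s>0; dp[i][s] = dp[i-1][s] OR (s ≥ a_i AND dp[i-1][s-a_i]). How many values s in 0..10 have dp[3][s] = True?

6

i\s   0   1   2   3   4   5   6   7   8   9  10
  0   T   F   F   F   F   F   F   F   F   F   F
  1   T   F   F   F   F   F   F   T   F   F   F
  2   T   F   F   F   F   F   F   T   F   T   F
  3   T   T   F   F   F   F   F   T   T   T   T
  4   T   T   F   F   F   F   T   T   T   T   T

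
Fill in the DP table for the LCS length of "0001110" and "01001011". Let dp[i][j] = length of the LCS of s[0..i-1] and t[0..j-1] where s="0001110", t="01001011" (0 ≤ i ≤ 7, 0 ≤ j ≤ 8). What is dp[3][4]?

3

   ''  0  1  0  0  1  0  1  1
''  0  0  0  0  0  0  0  0  0
 0  0  1  1  1  1  1  1  1  1
 0  0  1  1  2  2  2  2  2  2
 0  0  1  1  2  3  3  3  3  3
 1  0  1  2  2  3  4  4  4  4
 1  0  1  2  2  3  4  4  5  5
 1  0  1  2  2  3  4  4  5  6
 0  0  1  2  3  3  4  5  5  6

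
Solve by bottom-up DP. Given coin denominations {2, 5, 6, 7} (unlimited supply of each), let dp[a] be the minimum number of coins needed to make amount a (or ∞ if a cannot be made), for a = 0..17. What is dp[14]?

 a  0  1  2  3  4  5  6  7  8  9 10 11 12 13 14 15 16 17
dp  0  -  1  -  2  1  1  1  2  2  2  2  2  2  2  3  3  3
(- denotes ∞ / unreachable)

2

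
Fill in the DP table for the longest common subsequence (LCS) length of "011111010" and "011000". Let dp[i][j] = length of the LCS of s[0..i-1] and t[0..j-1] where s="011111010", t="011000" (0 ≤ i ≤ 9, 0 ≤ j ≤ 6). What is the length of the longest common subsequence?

5

   ''  0  1  1  0  0  0
''  0  0  0  0  0  0  0
 0  0  1  1  1  1  1  1
 1  0  1  2  2  2  2  2
 1  0  1  2  3  3  3  3
 1  0  1  2  3  3  3  3
 1  0  1  2  3  3  3  3
 1  0  1  2  3  3  3  3
 0  0  1  2  3  4  4  4
 1  0  1  2  3  4  4  4
 0  0  1  2  3  4  5  5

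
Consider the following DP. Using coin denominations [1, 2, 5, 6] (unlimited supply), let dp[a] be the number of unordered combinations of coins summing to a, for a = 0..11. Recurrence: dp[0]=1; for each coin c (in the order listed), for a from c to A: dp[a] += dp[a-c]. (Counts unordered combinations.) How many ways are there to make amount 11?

15

after  coin     0     1     2     3     4     5     6     7     8     9    10    11
          1     1     1     1     1     1     1     1     1     1     1     1     1
          2     1     1     2     2     3     3     4     4     5     5     6     6
          5     1     1     2     2     3     4     5     6     7     8    10    11
          6     1     1     2     2     3     4     6     7     9    10    13    15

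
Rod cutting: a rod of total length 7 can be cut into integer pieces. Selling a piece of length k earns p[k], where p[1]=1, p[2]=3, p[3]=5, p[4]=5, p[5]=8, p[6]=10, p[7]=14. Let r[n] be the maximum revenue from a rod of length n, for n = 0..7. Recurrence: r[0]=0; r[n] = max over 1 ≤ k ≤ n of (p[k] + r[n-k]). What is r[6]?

   n    0    1    2    3    4    5    6    7
r[n]    0    1    3    5    6    8   10   14

10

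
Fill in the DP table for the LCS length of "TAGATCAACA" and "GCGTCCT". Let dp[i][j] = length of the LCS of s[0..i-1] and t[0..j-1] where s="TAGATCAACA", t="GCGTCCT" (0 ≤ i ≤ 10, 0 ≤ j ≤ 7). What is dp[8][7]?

   ''  G  C  G  T  C  C  T
''  0  0  0  0  0  0  0  0
 T  0  0  0  0  1  1  1  1
 A  0  0  0  0  1  1  1  1
 G  0  1  1  1  1  1  1  1
 A  0  1  1  1  1  1  1  1
 T  0  1  1  1  2  2  2  2
 C  0  1  2  2  2  3  3  3
 A  0  1  2  2  2  3  3  3
 A  0  1  2  2  2  3  3  3
 C  0  1  2  2  2  3  4  4
 A  0  1  2  2  2  3  4  4

3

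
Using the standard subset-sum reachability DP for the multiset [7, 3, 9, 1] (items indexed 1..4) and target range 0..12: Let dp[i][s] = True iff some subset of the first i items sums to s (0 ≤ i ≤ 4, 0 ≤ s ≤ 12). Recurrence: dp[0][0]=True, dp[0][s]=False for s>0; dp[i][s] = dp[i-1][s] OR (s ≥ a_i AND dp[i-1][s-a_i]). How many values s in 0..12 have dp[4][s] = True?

i\s   0   1   2   3   4   5   6   7   8   9  10  11  12
  0   T   F   F   F   F   F   F   F   F   F   F   F   F
  1   T   F   F   F   F   F   F   T   F   F   F   F   F
  2   T   F   F   T   F   F   F   T   F   F   T   F   F
  3   T   F   F   T   F   F   F   T   F   T   T   F   T
  4   T   T   F   T   T   F   F   T   T   T   T   T   T

10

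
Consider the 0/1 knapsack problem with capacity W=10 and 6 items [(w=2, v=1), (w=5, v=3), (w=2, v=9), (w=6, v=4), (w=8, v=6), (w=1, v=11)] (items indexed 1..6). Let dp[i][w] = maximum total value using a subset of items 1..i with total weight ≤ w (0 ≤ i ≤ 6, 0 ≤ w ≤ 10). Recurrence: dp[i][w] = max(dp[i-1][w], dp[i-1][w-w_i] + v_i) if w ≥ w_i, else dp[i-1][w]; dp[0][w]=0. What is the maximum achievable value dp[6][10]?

24

i\w   0   1   2   3   4   5   6   7   8   9  10
  0   0   0   0   0   0   0   0   0   0   0   0
  1   0   0   1   1   1   1   1   1   1   1   1
  2   0   0   1   1   1   3   3   4   4   4   4
  3   0   0   9   9  10  10  10  12  12  13  13
  4   0   0   9   9  10  10  10  12  13  13  14
  5   0   0   9   9  10  10  10  12  13  13  15
  6   0  11  11  20  20  21  21  21  23  24  24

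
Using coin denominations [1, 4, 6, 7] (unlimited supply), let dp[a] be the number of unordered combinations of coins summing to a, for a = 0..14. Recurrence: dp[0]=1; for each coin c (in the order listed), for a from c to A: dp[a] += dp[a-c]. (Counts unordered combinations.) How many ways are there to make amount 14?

after  coin     0     1     2     3     4     5     6     7     8     9    10    11    12    13    14
          1     1     1     1     1     1     1     1     1     1     1     1     1     1     1     1
          4     1     1     1     1     2     2     2     2     3     3     3     3     4     4     4
          6     1     1     1     1     2     2     3     3     4     4     5     5     7     7     8
          7     1     1     1     1     2     2     3     4     5     5     6     7     9    10    12

12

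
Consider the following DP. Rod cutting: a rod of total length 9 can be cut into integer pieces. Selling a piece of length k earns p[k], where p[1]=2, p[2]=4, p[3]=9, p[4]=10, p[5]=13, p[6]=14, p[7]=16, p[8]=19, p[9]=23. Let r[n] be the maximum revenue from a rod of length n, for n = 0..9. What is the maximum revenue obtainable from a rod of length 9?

   n    0    1    2    3    4    5    6    7    8    9
r[n]    0    2    4    9   11   13   18   20   22   27

27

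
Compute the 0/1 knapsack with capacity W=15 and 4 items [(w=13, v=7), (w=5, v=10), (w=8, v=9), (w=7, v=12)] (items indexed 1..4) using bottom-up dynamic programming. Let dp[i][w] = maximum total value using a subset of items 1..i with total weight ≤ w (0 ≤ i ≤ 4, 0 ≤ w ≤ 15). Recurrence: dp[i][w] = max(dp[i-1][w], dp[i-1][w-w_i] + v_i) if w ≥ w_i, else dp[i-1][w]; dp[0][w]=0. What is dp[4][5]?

10

i\w   0   1   2   3   4   5   6   7   8   9  10  11  12  13  14  15
  0   0   0   0   0   0   0   0   0   0   0   0   0   0   0   0   0
  1   0   0   0   0   0   0   0   0   0   0   0   0   0   7   7   7
  2   0   0   0   0   0  10  10  10  10  10  10  10  10  10  10  10
  3   0   0   0   0   0  10  10  10  10  10  10  10  10  19  19  19
  4   0   0   0   0   0  10  10  12  12  12  12  12  22  22  22  22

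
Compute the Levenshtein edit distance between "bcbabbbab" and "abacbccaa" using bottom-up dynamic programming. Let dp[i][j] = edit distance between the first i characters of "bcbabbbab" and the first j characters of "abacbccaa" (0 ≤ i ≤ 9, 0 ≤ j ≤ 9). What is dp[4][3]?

2

   ''  a  b  a  c  b  c  c  a  a
''  0  1  2  3  4  5  6  7  8  9
 b  1  1  1  2  3  4  5  6  7  8
 c  2  2  2  2  2  3  4  5  6  7
 b  3  3  2  3  3  2  3  4  5  6
 a  4  3  3  2  3  3  3  4  4  5
 b  5  4  3  3  3  3  4  4  5  5
 b  6  5  4  4  4  3  4  5  5  6
 b  7  6  5  5  5  4  4  5  6  6
 a  8  7  6  5  6  5  5  5  5  6
 b  9  8  7  6  6  6  6  6  6  6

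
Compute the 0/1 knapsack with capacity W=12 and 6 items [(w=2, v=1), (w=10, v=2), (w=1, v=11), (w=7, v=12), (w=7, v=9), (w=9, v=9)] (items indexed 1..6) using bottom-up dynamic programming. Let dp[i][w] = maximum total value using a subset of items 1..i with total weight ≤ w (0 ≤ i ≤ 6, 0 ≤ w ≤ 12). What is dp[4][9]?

23

i\w   0   1   2   3   4   5   6   7   8   9  10  11  12
  0   0   0   0   0   0   0   0   0   0   0   0   0   0
  1   0   0   1   1   1   1   1   1   1   1   1   1   1
  2   0   0   1   1   1   1   1   1   1   1   2   2   3
  3   0  11  11  12  12  12  12  12  12  12  12  13  13
  4   0  11  11  12  12  12  12  12  23  23  24  24  24
  5   0  11  11  12  12  12  12  12  23  23  24  24  24
  6   0  11  11  12  12  12  12  12  23  23  24  24  24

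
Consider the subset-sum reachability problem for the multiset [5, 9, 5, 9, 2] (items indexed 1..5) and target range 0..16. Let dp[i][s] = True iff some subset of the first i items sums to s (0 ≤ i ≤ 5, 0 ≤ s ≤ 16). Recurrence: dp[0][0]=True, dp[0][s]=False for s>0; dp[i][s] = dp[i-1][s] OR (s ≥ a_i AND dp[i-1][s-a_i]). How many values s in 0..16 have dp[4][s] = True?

5

i\s   0   1   2   3   4   5   6   7   8   9  10  11  12  13  14  15  16
  0   T   F   F   F   F   F   F   F   F   F   F   F   F   F   F   F   F
  1   T   F   F   F   F   T   F   F   F   F   F   F   F   F   F   F   F
  2   T   F   F   F   F   T   F   F   F   T   F   F   F   F   T   F   F
  3   T   F   F   F   F   T   F   F   F   T   T   F   F   F   T   F   F
  4   T   F   F   F   F   T   F   F   F   T   T   F   F   F   T   F   F
  5   T   F   T   F   F   T   F   T   F   T   T   T   T   F   T   F   T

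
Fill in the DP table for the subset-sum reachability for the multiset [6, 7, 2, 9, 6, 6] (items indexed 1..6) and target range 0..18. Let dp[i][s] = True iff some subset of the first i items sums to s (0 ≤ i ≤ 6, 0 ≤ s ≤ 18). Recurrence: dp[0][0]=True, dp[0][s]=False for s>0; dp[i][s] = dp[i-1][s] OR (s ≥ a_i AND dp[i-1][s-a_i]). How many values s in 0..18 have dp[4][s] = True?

i\s   0   1   2   3   4   5   6   7   8   9  10  11  12  13  14  15  16  17  18
  0   T   F   F   F   F   F   F   F   F   F   F   F   F   F   F   F   F   F   F
  1   T   F   F   F   F   F   T   F   F   F   F   F   F   F   F   F   F   F   F
  2   T   F   F   F   F   F   T   T   F   F   F   F   F   T   F   F   F   F   F
  3   T   F   T   F   F   F   T   T   T   T   F   F   F   T   F   T   F   F   F
  4   T   F   T   F   F   F   T   T   T   T   F   T   F   T   F   T   T   T   T
  5   T   F   T   F   F   F   T   T   T   T   F   T   T   T   T   T   T   T   T
  6   T   F   T   F   F   F   T   T   T   T   F   T   T   T   T   T   T   T   T

12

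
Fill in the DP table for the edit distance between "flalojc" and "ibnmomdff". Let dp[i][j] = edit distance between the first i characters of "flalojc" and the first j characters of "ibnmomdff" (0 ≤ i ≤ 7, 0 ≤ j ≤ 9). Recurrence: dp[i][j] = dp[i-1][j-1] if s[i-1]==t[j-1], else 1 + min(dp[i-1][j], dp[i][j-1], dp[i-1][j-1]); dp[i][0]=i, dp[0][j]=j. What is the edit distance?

   ''  i  b  n  m  o  m  d  f  f
''  0  1  2  3  4  5  6  7  8  9
 f  1  1  2  3  4  5  6  7  7  8
 l  2  2  2  3  4  5  6  7  8  8
 a  3  3  3  3  4  5  6  7  8  9
 l  4  4  4  4  4  5  6  7  8  9
 o  5  5  5  5  5  4  5  6  7  8
 j  6  6  6  6  6  5  5  6  7  8
 c  7  7  7  7  7  6  6  6  7  8

8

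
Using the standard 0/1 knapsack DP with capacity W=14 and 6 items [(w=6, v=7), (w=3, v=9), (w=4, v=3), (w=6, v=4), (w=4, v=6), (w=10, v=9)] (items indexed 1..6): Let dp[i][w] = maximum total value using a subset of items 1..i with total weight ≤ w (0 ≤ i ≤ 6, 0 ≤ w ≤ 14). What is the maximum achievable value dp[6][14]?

i\w   0   1   2   3   4   5   6   7   8   9  10  11  12  13  14
  0   0   0   0   0   0   0   0   0   0   0   0   0   0   0   0
  1   0   0   0   0   0   0   7   7   7   7   7   7   7   7   7
  2   0   0   0   9   9   9   9   9   9  16  16  16  16  16  16
  3   0   0   0   9   9   9   9  12  12  16  16  16  16  19  19
  4   0   0   0   9   9   9   9  12  12  16  16  16  16  19  19
  5   0   0   0   9   9   9   9  15  15  16  16  18  18  22  22
  6   0   0   0   9   9   9   9  15  15  16  16  18  18  22  22

22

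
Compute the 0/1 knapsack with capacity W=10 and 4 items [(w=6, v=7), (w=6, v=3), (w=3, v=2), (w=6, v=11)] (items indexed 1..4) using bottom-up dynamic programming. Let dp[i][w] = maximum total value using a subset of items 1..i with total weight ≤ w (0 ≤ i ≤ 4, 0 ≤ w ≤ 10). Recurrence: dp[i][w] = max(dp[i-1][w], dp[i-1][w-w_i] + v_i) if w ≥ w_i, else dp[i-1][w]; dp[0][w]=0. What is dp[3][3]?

2

i\w   0   1   2   3   4   5   6   7   8   9  10
  0   0   0   0   0   0   0   0   0   0   0   0
  1   0   0   0   0   0   0   7   7   7   7   7
  2   0   0   0   0   0   0   7   7   7   7   7
  3   0   0   0   2   2   2   7   7   7   9   9
  4   0   0   0   2   2   2  11  11  11  13  13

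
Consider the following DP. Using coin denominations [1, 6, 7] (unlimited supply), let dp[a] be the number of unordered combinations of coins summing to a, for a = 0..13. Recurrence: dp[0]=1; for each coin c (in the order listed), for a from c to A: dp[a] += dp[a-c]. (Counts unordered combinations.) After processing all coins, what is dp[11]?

after  coin     0     1     2     3     4     5     6     7     8     9    10    11    12    13
          1     1     1     1     1     1     1     1     1     1     1     1     1     1     1
          6     1     1     1     1     1     1     2     2     2     2     2     2     3     3
          7     1     1     1     1     1     1     2     3     3     3     3     3     4     5

3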